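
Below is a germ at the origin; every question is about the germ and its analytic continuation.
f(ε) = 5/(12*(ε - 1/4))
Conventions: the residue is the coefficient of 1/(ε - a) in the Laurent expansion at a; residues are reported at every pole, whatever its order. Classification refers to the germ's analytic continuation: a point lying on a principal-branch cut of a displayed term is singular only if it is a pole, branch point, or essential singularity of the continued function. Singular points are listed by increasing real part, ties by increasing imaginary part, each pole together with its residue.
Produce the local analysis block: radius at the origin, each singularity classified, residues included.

Radius of convergence at 0: 1/4.
At 1/4: a pole of order 1; residue 5/12.

Denominator factor (ε - 1/4): pole of order 1 at 1/4, modulus 1/4.
The radius of convergence is the smallest modulus among the singular points: 1/4.
At the order-1 pole 1/4 set g(ε) = (ε - (1/4))*f(ε) = 5/12.
Simple pole: residue = g(a) at a = 1/4, which is 5/12.


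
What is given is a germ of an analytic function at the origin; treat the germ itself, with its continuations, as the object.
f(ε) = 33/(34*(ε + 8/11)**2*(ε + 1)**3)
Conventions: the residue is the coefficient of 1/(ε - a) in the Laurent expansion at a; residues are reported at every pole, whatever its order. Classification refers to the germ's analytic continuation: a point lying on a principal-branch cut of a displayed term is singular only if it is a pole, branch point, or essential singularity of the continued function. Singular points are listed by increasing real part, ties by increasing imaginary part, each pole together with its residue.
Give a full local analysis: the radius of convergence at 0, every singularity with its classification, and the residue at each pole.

Radius of convergence at 0: 8/11.
At -1: a pole of order 3; residue 161051/306.
At -8/11: a pole of order 2; residue -161051/306.

Denominator factor (ε + 1)^3: pole of order 3 at -1, modulus 1.
Denominator factor (ε + 8/11)^2: pole of order 2 at -8/11, modulus 8/11.
The radius of convergence is the smallest modulus among the singular points: 8/11.
At the order-3 pole -1 set g(ε) = (ε - (-1))^3*f(ε) = 33/(34*(ε + 8/11)**2).
Order-3 pole: residue = g''(a)/2; g''(-1) = 161051/153, so the residue is 161051/306.
At the order-2 pole -8/11 set g(ε) = (ε - (-8/11))^2*f(ε) = 33/(34*(ε + 1)**3).
Order-2 pole: residue = g'(a); g'(-8/11) = -161051/306, so the residue is -161051/306.
List the singular points by increasing real part (a conjugate pair: the negative imaginary part first).


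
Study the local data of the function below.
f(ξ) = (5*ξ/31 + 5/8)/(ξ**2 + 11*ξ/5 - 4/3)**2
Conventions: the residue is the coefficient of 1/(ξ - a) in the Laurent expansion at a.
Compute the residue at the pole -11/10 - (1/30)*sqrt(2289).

The residue is (41625/72188956)*sqrt(2289).

The factor ξ**2 + 11*ξ/5 - 4/3 splits as (ξ - a)(ξ - a') with a = -11/10 - (1/30)*sqrt(2289), a' = -11/10 + (1/30)*sqrt(2289). At the order-2 pole a set g(ξ) = (ξ - a)^2*f(ξ) = [5*ξ/31 + 5/8] / (ξ - a')^2.
Order-2 pole: residue = g'(a); g'(-11/10 - (1/30)*sqrt(2289)) = (41625/72188956)*sqrt(2289), so the residue is (41625/72188956)*sqrt(2289).


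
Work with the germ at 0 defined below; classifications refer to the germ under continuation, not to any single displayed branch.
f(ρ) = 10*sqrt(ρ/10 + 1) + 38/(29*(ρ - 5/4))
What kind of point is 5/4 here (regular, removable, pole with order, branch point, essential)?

The point is a pole of order 1.

The denominator factor ρ - 5/4 vanishes at 5/4 and appears to the power 1; the numerator there equals 38/29, nonzero, and no other factor vanishes.
The branch terms are analytic at this point.
Hence a pole whose order is the multiplicity, 1.


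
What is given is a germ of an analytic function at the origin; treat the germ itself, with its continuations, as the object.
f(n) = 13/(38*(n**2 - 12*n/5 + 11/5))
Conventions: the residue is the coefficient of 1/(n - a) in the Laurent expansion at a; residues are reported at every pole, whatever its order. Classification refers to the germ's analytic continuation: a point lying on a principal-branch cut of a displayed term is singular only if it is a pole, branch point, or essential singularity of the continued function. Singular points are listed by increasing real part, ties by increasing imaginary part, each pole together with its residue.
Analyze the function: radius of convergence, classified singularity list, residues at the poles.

Radius of convergence at 0: (1/5)*sqrt(55).
At (6/5) - ((1/5)*sqrt(19))*i: a pole of order 1; residue ((65/1444)*sqrt(19))*i.
At (6/5) + ((1/5)*sqrt(19))*i: a pole of order 1; residue -((65/1444)*sqrt(19))*i.

Denominator factor (n**2 - 12*n/5 + 11/5): discriminant -76/25, complex-conjugate roots (6/5) + ((1/5)*sqrt(19))*i and (6/5) - ((1/5)*sqrt(19))*i; poles of order 1, moduli (1/5)*sqrt(55) and (1/5)*sqrt(55).
The radius of convergence is the smallest modulus among the singular points: (1/5)*sqrt(55).
The factor n**2 - 12*n/5 + 11/5 splits as (n - a)(n - a') with a = (6/5) - ((1/5)*sqrt(19))*i, a' = (6/5) + ((1/5)*sqrt(19))*i. At the order-1 pole a set g(n) = (n - a)*f(n) = [13/38] / (n - a').
Simple pole: residue = g(a) at a = (6/5) - ((1/5)*sqrt(19))*i, which is ((65/1444)*sqrt(19))*i.
The factor n**2 - 12*n/5 + 11/5 splits as (n - a)(n - a') with a = (6/5) + ((1/5)*sqrt(19))*i, a' = (6/5) - ((1/5)*sqrt(19))*i. At the order-1 pole a set g(n) = (n - a)*f(n) = [13/38] / (n - a').
Simple pole: residue = g(a) at a = (6/5) + ((1/5)*sqrt(19))*i, which is -((65/1444)*sqrt(19))*i.
List the singular points by increasing real part (a conjugate pair: the negative imaginary part first).


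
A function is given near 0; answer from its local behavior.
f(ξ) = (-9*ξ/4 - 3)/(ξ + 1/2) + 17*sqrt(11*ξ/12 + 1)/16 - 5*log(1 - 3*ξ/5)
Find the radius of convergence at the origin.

The radius of convergence is 1/2.

Denominator factor (ξ + 1/2): pole of order 1 at -1/2, modulus 1/2.
Branch term (17/16)*sqrt(1 - ξ/(-12/11)): its argument vanishes at ξ = -12/11, a square-root branch point, modulus 12/11.
Branch term (-5)*log(1 - ξ/(5/3)): its argument vanishes at ξ = 5/3, a logarithmic branch point, modulus 5/3.
The radius of convergence is the smallest modulus among the singular points: 1/2.


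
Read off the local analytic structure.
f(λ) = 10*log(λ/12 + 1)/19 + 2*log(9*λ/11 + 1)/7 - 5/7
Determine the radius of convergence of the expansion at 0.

Branch term (2/7)*log(1 - λ/(-11/9)): its argument vanishes at λ = -11/9, a logarithmic branch point, modulus 11/9.
Branch term (10/19)*log(1 - λ/(-12)): its argument vanishes at λ = -12, a logarithmic branch point, modulus 12.
The radius of convergence is the smallest modulus among the singular points: 11/9.

The radius of convergence is 11/9.


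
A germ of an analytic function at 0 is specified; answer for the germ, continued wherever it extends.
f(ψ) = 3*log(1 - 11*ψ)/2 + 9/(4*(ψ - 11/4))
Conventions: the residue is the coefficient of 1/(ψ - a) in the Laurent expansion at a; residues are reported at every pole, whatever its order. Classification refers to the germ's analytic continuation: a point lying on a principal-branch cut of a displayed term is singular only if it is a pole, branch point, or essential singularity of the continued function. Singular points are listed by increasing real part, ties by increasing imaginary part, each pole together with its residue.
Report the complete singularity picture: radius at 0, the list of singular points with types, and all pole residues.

Radius of convergence at 0: 1/11.
At 1/11: a logarithmic branch point.
At 11/4: a pole of order 1; residue 9/4.

Denominator factor (ψ - 11/4): pole of order 1 at 11/4, modulus 11/4.
Branch term (3/2)*log(1 - ψ/(1/11)): its argument vanishes at ψ = 1/11, a logarithmic branch point, modulus 1/11.
The radius of convergence is the smallest modulus among the singular points: 1/11.
The branch term is analytic at 11/4 and contributes nothing to the residue; only the rational part matters.
At the order-1 pole 11/4 set g(ψ) = (ψ - (11/4))*(rational part) = 9/4.
Simple pole: residue = g(a) at a = 11/4, which is 9/4.
List the singular points by increasing real part (a conjugate pair: the negative imaginary part first).


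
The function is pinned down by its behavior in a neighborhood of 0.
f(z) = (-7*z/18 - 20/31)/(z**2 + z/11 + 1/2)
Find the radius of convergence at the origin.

Denominator factor (z**2 + z/11 + 1/2): discriminant -241/121, complex-conjugate roots (-1/22) + ((1/22)*sqrt(241))*i and (-1/22) - ((1/22)*sqrt(241))*i; poles of order 1, moduli (1/2)*sqrt(2) and (1/2)*sqrt(2).
The radius of convergence is the smallest modulus among the singular points: (1/2)*sqrt(2).

The radius of convergence is (1/2)*sqrt(2).


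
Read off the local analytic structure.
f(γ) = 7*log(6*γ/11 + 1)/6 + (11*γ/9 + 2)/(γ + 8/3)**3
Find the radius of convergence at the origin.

Denominator factor (γ + 8/3)^3: pole of order 3 at -8/3, modulus 8/3.
Branch term (7/6)*log(1 - γ/(-11/6)): its argument vanishes at γ = -11/6, a logarithmic branch point, modulus 11/6.
The radius of convergence is the smallest modulus among the singular points: 11/6.

The radius of convergence is 11/6.


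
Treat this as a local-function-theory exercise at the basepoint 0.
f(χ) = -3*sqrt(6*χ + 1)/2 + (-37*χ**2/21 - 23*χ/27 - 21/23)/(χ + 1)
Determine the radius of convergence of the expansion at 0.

Denominator factor (χ + 1): pole of order 1 at -1, modulus 1.
Branch term (-3/2)*sqrt(1 - χ/(-1/6)): its argument vanishes at χ = -1/6, a square-root branch point, modulus 1/6.
The radius of convergence is the smallest modulus among the singular points: 1/6.

The radius of convergence is 1/6.


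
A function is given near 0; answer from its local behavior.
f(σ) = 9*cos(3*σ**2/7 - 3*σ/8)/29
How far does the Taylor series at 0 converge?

The radius of convergence is infinite.

The factor cos(3*σ**2/7 - 3*σ/8) is entire and contributes no finite singular point.
The polynomial part has no poles.
No finite singular points: the Taylor series at 0 converges everywhere.


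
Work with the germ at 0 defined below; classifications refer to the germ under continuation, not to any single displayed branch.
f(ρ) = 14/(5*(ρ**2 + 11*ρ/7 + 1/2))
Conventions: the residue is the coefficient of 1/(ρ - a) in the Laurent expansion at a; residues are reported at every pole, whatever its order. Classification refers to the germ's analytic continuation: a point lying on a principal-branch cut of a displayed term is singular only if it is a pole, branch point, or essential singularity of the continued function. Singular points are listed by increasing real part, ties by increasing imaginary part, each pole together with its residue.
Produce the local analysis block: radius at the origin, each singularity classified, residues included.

Denominator factor (ρ**2 + 11*ρ/7 + 1/2): discriminant 23/49, real irrational roots -11/14 + (1/14)*sqrt(23) and -11/14 - (1/14)*sqrt(23); poles of order 1, moduli 11/14 - (1/14)*sqrt(23) and 11/14 + (1/14)*sqrt(23).
The radius of convergence is the smallest modulus among the singular points: 11/14 - (1/14)*sqrt(23).
The factor ρ**2 + 11*ρ/7 + 1/2 splits as (ρ - a)(ρ - a') with a = -11/14 - (1/14)*sqrt(23), a' = -11/14 + (1/14)*sqrt(23). At the order-1 pole a set g(ρ) = (ρ - a)*f(ρ) = [14/5] / (ρ - a').
Simple pole: residue = g(a) at a = -11/14 - (1/14)*sqrt(23), which is -(98/115)*sqrt(23).
The factor ρ**2 + 11*ρ/7 + 1/2 splits as (ρ - a)(ρ - a') with a = -11/14 + (1/14)*sqrt(23), a' = -11/14 - (1/14)*sqrt(23). At the order-1 pole a set g(ρ) = (ρ - a)*f(ρ) = [14/5] / (ρ - a').
Simple pole: residue = g(a) at a = -11/14 + (1/14)*sqrt(23), which is (98/115)*sqrt(23).
List the singular points by increasing real part (a conjugate pair: the negative imaginary part first).

Radius of convergence at 0: 11/14 - (1/14)*sqrt(23).
At -11/14 - (1/14)*sqrt(23): a pole of order 1; residue -(98/115)*sqrt(23).
At -11/14 + (1/14)*sqrt(23): a pole of order 1; residue (98/115)*sqrt(23).


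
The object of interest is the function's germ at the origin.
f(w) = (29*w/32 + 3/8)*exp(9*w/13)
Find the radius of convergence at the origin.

The factor exp(9*w/13) is entire and contributes no finite singular point.
The polynomial part has no poles.
No finite singular points: the Taylor series at 0 converges everywhere.

The radius of convergence is infinite.


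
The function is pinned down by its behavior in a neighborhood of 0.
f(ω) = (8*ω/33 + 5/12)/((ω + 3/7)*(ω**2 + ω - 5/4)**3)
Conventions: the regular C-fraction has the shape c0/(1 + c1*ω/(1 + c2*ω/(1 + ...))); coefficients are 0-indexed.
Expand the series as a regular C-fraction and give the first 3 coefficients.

The regular C-fraction coefficients are [-112/225, -107/165, -51752/5885].

Taylor coefficients (expand at 0): a_0 = -112/225, a_1 = -11984/37125, a_2 = -339472/111375.
c0 = a_0 = -112/225. Peel one level at a time: if S = 1 + c*ω/S' with S'(0) = 1, then c is the ω-coefficient of S and S' = c*ω/(S - 1).
S_1 = c0/f = 1 + (-107/165)*ω + (-51752/9075)*ω^2 + ...; c1 = -107/165.
S_2 = c1*ω/(S_1 - 1) = 1 + (-51752/5885)*ω + ...; c2 = -51752/5885.


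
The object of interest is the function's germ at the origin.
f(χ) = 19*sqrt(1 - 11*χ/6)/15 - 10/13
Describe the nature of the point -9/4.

The point is a regular point.

There is no denominator, hence no pole anywhere.
Branch term sqrt(1 - χ/(6/11)): argument at -9/4 is 41/8, nonzero, so -9/4 is not its branch point (a point on a principal cut is still regular for the continued germ).
So the germ continues analytically to -9/4.


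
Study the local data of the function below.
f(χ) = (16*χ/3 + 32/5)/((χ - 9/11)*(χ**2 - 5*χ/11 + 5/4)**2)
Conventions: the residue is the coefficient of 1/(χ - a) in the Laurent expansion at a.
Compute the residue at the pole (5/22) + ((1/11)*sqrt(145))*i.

The residue is (-6303616/2805005) + ((14398060556/176925690375)*sqrt(145))*i.

The factor χ**2 - 5*χ/11 + 5/4 splits as (χ - a)(χ - a') with a = (5/22) + ((1/11)*sqrt(145))*i, a' = (5/22) - ((1/11)*sqrt(145))*i. At the order-2 pole a set g(χ) = (χ - a)^2*f(χ) = [(16*χ/3 + 32/5)/(χ - 9/11)] / (χ - a')^2.
Order-2 pole: residue = g'(a); g'((5/22) + ((1/11)*sqrt(145))*i) = (-6303616/2805005) + ((14398060556/176925690375)*sqrt(145))*i, so the residue is (-6303616/2805005) + ((14398060556/176925690375)*sqrt(145))*i.


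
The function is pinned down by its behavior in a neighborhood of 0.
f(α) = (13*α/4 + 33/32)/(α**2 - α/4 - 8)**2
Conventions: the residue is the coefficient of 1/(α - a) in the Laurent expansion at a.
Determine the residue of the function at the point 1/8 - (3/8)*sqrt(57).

The residue is (184/87723)*sqrt(57).

The factor α**2 - α/4 - 8 splits as (α - a)(α - a') with a = 1/8 - (3/8)*sqrt(57), a' = 1/8 + (3/8)*sqrt(57). At the order-2 pole a set g(α) = (α - a)^2*f(α) = [13*α/4 + 33/32] / (α - a')^2.
Order-2 pole: residue = g'(a); g'(1/8 - (3/8)*sqrt(57)) = (184/87723)*sqrt(57), so the residue is (184/87723)*sqrt(57).


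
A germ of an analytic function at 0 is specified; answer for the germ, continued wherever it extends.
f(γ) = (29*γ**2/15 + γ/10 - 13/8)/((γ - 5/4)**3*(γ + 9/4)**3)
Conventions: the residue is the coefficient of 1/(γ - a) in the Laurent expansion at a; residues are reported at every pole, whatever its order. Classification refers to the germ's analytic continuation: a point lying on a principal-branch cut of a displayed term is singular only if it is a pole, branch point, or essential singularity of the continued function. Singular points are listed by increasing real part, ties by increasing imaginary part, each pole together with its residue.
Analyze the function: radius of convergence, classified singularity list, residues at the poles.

Radius of convergence at 0: 5/4.
At -9/4: a pole of order 3; residue 9116/252105.
At 5/4: a pole of order 3; residue -9116/252105.

Denominator factor (γ - 5/4)^3: pole of order 3 at 5/4, modulus 5/4.
Denominator factor (γ + 9/4)^3: pole of order 3 at -9/4, modulus 9/4.
The radius of convergence is the smallest modulus among the singular points: 5/4.
At the order-3 pole -9/4 set g(γ) = (γ - (-9/4))^3*f(γ) = (29*γ**2/15 + γ/10 - 13/8)/(γ - 5/4)**3.
Order-3 pole: residue = g''(a)/2; g''(-9/4) = 18232/252105, so the residue is 9116/252105.
At the order-3 pole 5/4 set g(γ) = (γ - (5/4))^3*f(γ) = (29*γ**2/15 + γ/10 - 13/8)/(γ + 9/4)**3.
Order-3 pole: residue = g''(a)/2; g''(5/4) = -18232/252105, so the residue is -9116/252105.
List the singular points by increasing real part (a conjugate pair: the negative imaginary part first).


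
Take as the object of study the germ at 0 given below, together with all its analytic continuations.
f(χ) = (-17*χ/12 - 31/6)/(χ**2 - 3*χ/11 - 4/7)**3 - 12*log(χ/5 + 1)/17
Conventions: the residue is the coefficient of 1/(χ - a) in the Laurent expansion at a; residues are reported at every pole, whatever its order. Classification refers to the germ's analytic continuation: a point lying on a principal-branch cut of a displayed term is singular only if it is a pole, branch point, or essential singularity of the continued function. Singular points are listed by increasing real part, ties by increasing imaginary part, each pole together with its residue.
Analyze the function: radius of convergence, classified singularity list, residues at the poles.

Denominator factor (χ**2 - 3*χ/11 - 4/7)^3: discriminant 1999/847, real irrational roots 3/22 + (1/154)*sqrt(13993) and 3/22 - (1/154)*sqrt(13993); poles of order 3, moduli 3/22 + (1/154)*sqrt(13993) and -3/22 + (1/154)*sqrt(13993).
Branch term (-12/17)*log(1 - χ/(-5)): its argument vanishes at χ = -5, a logarithmic branch point, modulus 5.
The radius of convergence is the smallest modulus among the singular points: -3/22 + (1/154)*sqrt(13993).
The branch term is analytic at 3/22 - (1/154)*sqrt(13993) and contributes nothing to the residue; only the rational part matters.
The factor χ**2 - 3*χ/11 - 4/7 splits as (χ - a)(χ - a') with a = 3/22 - (1/154)*sqrt(13993), a' = 3/22 + (1/154)*sqrt(13993). At the order-3 pole a set g(χ) = (χ - a)^3*(rational part) = [-17*χ/12 - 31/6] / (χ - a')^3.
Order-3 pole: residue = g''(a)/2; g''(3/22 - (1/154)*sqrt(13993)) = (1015133735/15976011998)*sqrt(13993), so the residue is (1015133735/31952023996)*sqrt(13993).
The branch term is analytic at 3/22 + (1/154)*sqrt(13993) and contributes nothing to the residue; only the rational part matters.
The factor χ**2 - 3*χ/11 - 4/7 splits as (χ - a)(χ - a') with a = 3/22 + (1/154)*sqrt(13993), a' = 3/22 - (1/154)*sqrt(13993). At the order-3 pole a set g(χ) = (χ - a)^3*(rational part) = [-17*χ/12 - 31/6] / (χ - a')^3.
Order-3 pole: residue = g''(a)/2; g''(3/22 + (1/154)*sqrt(13993)) = -(1015133735/15976011998)*sqrt(13993), so the residue is -(1015133735/31952023996)*sqrt(13993).
List the singular points by increasing real part (a conjugate pair: the negative imaginary part first).

Radius of convergence at 0: -3/22 + (1/154)*sqrt(13993).
At -5: a logarithmic branch point.
At 3/22 - (1/154)*sqrt(13993): a pole of order 3; residue (1015133735/31952023996)*sqrt(13993).
At 3/22 + (1/154)*sqrt(13993): a pole of order 3; residue -(1015133735/31952023996)*sqrt(13993).


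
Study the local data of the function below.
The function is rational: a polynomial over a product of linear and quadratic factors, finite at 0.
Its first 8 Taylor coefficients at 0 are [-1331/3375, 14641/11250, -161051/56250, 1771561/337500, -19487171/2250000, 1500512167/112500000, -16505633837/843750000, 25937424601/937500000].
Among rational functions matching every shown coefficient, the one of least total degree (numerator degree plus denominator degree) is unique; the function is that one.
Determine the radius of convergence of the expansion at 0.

The radius of convergence is 10/11.

No rational of total degree below 3 reproduces all 8 coefficients; solving the [0/3] Pade equations on them gives f(α) = -8/(27*(α + 10/11)**3), whose expansion matches every shown term.
Denominator factor (α + 10/11)^3: pole of order 3 at -10/11, modulus 10/11.
The radius of convergence is the smallest modulus among the singular points: 10/11.


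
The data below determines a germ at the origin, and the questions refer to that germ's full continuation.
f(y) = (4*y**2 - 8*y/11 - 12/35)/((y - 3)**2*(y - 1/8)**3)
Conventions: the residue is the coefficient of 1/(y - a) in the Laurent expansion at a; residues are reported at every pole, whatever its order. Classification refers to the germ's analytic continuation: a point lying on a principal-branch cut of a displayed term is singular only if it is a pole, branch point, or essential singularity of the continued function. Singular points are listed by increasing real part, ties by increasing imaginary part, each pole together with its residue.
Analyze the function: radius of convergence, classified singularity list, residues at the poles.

Denominator factor (y - 1/8)^3: pole of order 3 at 1/8, modulus 1/8.
Denominator factor (y - 3)^2: pole of order 2 at 3, modulus 3.
The radius of convergence is the smallest modulus among the singular points: 1/8.
At the order-3 pole 1/8 set g(y) = (y - (1/8))^3*f(y) = (4*y**2 - 8*y/11 - 12/35)/(y - 3)**2.
Order-3 pole: residue = g''(a)/2; g''(1/8) = 105709568/107738785, so the residue is 52854784/107738785.
At the order-2 pole 3 set g(y) = (y - (3))^2*f(y) = (4*y**2 - 8*y/11 - 12/35)/(y - 1/8)**3.
Order-2 pole: residue = g'(a); g'(3) = -52854784/107738785, so the residue is -52854784/107738785.
List the singular points by increasing real part (a conjugate pair: the negative imaginary part first).

Radius of convergence at 0: 1/8.
At 1/8: a pole of order 3; residue 52854784/107738785.
At 3: a pole of order 2; residue -52854784/107738785.


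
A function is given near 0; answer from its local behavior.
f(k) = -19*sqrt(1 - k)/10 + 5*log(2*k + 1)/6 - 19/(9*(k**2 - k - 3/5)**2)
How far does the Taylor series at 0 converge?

The radius of convergence is -1/2 + (1/10)*sqrt(85).

Denominator factor (k**2 - k - 3/5)^2: discriminant 17/5, real irrational roots 1/2 + (1/10)*sqrt(85) and 1/2 - (1/10)*sqrt(85); poles of order 2, moduli 1/2 + (1/10)*sqrt(85) and -1/2 + (1/10)*sqrt(85).
Branch term (5/6)*log(1 - k/(-1/2)): its argument vanishes at k = -1/2, a logarithmic branch point, modulus 1/2.
Branch term (-19/10)*sqrt(1 - k/(1)): its argument vanishes at k = 1, a square-root branch point, modulus 1.
The radius of convergence is the smallest modulus among the singular points: -1/2 + (1/10)*sqrt(85).


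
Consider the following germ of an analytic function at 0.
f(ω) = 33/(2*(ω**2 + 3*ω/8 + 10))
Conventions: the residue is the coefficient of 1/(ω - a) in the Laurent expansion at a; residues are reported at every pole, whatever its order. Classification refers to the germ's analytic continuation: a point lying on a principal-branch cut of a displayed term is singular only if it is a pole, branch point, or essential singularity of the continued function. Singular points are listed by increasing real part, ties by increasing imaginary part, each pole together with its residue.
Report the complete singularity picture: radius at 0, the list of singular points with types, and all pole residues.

Radius of convergence at 0: sqrt(10).
At (-3/16) - ((1/16)*sqrt(2551))*i: a pole of order 1; residue ((132/2551)*sqrt(2551))*i.
At (-3/16) + ((1/16)*sqrt(2551))*i: a pole of order 1; residue -((132/2551)*sqrt(2551))*i.

Denominator factor (ω**2 + 3*ω/8 + 10): discriminant -2551/64, complex-conjugate roots (-3/16) + ((1/16)*sqrt(2551))*i and (-3/16) - ((1/16)*sqrt(2551))*i; poles of order 1, moduli sqrt(10) and sqrt(10).
The radius of convergence is the smallest modulus among the singular points: sqrt(10).
The factor ω**2 + 3*ω/8 + 10 splits as (ω - a)(ω - a') with a = (-3/16) - ((1/16)*sqrt(2551))*i, a' = (-3/16) + ((1/16)*sqrt(2551))*i. At the order-1 pole a set g(ω) = (ω - a)*f(ω) = [33/2] / (ω - a').
Simple pole: residue = g(a) at a = (-3/16) - ((1/16)*sqrt(2551))*i, which is ((132/2551)*sqrt(2551))*i.
The factor ω**2 + 3*ω/8 + 10 splits as (ω - a)(ω - a') with a = (-3/16) + ((1/16)*sqrt(2551))*i, a' = (-3/16) - ((1/16)*sqrt(2551))*i. At the order-1 pole a set g(ω) = (ω - a)*f(ω) = [33/2] / (ω - a').
Simple pole: residue = g(a) at a = (-3/16) + ((1/16)*sqrt(2551))*i, which is -((132/2551)*sqrt(2551))*i.
List the singular points by increasing real part (a conjugate pair: the negative imaginary part first).


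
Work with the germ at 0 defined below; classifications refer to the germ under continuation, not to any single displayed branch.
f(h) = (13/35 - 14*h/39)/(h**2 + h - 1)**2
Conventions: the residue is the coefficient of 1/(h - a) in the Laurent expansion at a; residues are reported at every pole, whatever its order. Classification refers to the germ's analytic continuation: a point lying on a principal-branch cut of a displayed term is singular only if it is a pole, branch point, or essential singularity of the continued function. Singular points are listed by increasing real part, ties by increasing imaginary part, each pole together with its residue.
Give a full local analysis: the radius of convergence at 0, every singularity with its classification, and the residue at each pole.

Radius of convergence at 0: -1/2 + (1/2)*sqrt(5).
At -1/2 - (1/2)*sqrt(5): a pole of order 2; residue (1504/34125)*sqrt(5).
At -1/2 + (1/2)*sqrt(5): a pole of order 2; residue -(1504/34125)*sqrt(5).

Denominator factor (h**2 + h - 1)^2: discriminant 5, real irrational roots -1/2 + (1/2)*sqrt(5) and -1/2 - (1/2)*sqrt(5); poles of order 2, moduli -1/2 + (1/2)*sqrt(5) and 1/2 + (1/2)*sqrt(5).
The radius of convergence is the smallest modulus among the singular points: -1/2 + (1/2)*sqrt(5).
The factor h**2 + h - 1 splits as (h - a)(h - a') with a = -1/2 - (1/2)*sqrt(5), a' = -1/2 + (1/2)*sqrt(5). At the order-2 pole a set g(h) = (h - a)^2*f(h) = [13/35 - 14*h/39] / (h - a')^2.
Order-2 pole: residue = g'(a); g'(-1/2 - (1/2)*sqrt(5)) = (1504/34125)*sqrt(5), so the residue is (1504/34125)*sqrt(5).
The factor h**2 + h - 1 splits as (h - a)(h - a') with a = -1/2 + (1/2)*sqrt(5), a' = -1/2 - (1/2)*sqrt(5). At the order-2 pole a set g(h) = (h - a)^2*f(h) = [13/35 - 14*h/39] / (h - a')^2.
Order-2 pole: residue = g'(a); g'(-1/2 + (1/2)*sqrt(5)) = -(1504/34125)*sqrt(5), so the residue is -(1504/34125)*sqrt(5).
List the singular points by increasing real part (a conjugate pair: the negative imaginary part first).


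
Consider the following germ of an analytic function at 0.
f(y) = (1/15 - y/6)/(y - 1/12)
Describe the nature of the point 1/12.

The point is a pole of order 1.

The denominator factor y - 1/12 vanishes at 1/12 and appears to the power 1; the numerator there equals 19/360, nonzero, and no other factor vanishes.
Hence a pole whose order is the multiplicity, 1.


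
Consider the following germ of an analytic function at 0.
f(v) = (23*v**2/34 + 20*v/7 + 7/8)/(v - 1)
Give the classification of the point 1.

The point is a pole of order 1.

The denominator factor v - 1 vanishes at 1 and appears to the power 1; the numerator there equals 4197/952, nonzero, and no other factor vanishes.
Hence a pole whose order is the multiplicity, 1.


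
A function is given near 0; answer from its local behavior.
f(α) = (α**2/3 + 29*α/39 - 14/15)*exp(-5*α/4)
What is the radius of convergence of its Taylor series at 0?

The factor exp(-5*α/4) is entire and contributes no finite singular point.
The polynomial part has no poles.
No finite singular points: the Taylor series at 0 converges everywhere.

The radius of convergence is infinite.


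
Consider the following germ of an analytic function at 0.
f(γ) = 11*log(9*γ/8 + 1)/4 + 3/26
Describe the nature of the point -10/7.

The point is a regular point.

There is no denominator, hence no pole anywhere.
Branch term log(1 - γ/(-8/9)): argument at -10/7 is -17/28, nonzero, so -10/7 is not its branch point (a point on a principal cut is still regular for the continued germ).
So the germ continues analytically to -10/7.


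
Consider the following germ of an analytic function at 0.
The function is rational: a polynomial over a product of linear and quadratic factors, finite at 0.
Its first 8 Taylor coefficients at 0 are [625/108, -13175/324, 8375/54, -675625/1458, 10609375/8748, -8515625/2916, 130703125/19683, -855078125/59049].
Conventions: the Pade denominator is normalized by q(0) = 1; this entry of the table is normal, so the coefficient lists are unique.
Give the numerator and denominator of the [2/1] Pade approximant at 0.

The Pade approximant has numerator coefficients [625/108, -1141600/48843, 19691375/586116]; denominator coefficients [1, 5405/1809].

Taylor coefficients needed (read off): a_0 = 625/108, a_1 = -13175/324, a_2 = 8375/54, a_3 = -675625/1458.
Write the denominator as Q(r) = 1 + q1*r. Requiring Q*f - P = O(r^4) with deg P <= 2 kills the coefficients of r^3..r^3 in Q*f:
  r^3: a_3 + q1*a_2 = 0, i.e. -675625/1458 + (8375/54)*q1 = 0.
Solving this linear system: q1 = 5405/1809.
The numerator is Q*f truncated at degree 2: P0 = a_0 = 625/108; P1 = a_1 + q1*a_0 = -1141600/48843; P2 = a_2 + q1*a_1 = 19691375/586116.


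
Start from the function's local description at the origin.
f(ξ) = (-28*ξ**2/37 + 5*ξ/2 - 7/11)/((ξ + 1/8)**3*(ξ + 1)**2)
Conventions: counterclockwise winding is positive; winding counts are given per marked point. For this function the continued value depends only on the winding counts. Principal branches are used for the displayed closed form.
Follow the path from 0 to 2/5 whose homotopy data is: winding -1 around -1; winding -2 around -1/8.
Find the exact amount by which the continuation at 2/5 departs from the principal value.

The function is rational, hence single-valued: continuing it around any pole returns the same value, so the difference is 0.

Continued minus principal equals 0.


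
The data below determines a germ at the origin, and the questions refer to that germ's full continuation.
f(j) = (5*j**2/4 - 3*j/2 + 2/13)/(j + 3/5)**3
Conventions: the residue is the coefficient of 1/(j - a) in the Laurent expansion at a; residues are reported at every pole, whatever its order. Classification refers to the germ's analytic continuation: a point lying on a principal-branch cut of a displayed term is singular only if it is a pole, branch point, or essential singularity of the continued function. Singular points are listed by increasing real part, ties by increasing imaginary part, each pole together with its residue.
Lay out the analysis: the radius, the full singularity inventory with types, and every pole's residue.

Radius of convergence at 0: 3/5.
At -3/5: a pole of order 3; residue 5/4.

Denominator factor (j + 3/5)^3: pole of order 3 at -3/5, modulus 3/5.
The radius of convergence is the smallest modulus among the singular points: 3/5.
At the order-3 pole -3/5 set g(j) = (j - (-3/5))^3*f(j) = 5*j**2/4 - 3*j/2 + 2/13.
Order-3 pole: residue = g''(a)/2; g''(-3/5) = 5/2, so the residue is 5/4.


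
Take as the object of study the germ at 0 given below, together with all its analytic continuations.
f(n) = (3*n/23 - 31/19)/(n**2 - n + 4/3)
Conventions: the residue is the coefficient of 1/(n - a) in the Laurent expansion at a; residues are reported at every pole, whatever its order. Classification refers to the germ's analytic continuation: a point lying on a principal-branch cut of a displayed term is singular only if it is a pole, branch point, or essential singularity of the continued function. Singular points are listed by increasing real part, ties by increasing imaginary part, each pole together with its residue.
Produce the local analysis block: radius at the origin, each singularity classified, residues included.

Denominator factor (n**2 - n + 4/3): discriminant -13/3, complex-conjugate roots (1/2) + ((1/6)*sqrt(39))*i and (1/2) - ((1/6)*sqrt(39))*i; poles of order 1, moduli (2/3)*sqrt(3) and (2/3)*sqrt(3).
The radius of convergence is the smallest modulus among the singular points: (2/3)*sqrt(3).
The factor n**2 - n + 4/3 splits as (n - a)(n - a') with a = (1/2) - ((1/6)*sqrt(39))*i, a' = (1/2) + ((1/6)*sqrt(39))*i. At the order-1 pole a set g(n) = (n - a)*f(n) = [3*n/23 - 31/19] / (n - a').
Simple pole: residue = g(a) at a = (1/2) - ((1/6)*sqrt(39))*i, which is (3/46) - ((1369/11362)*sqrt(39))*i.
The factor n**2 - n + 4/3 splits as (n - a)(n - a') with a = (1/2) + ((1/6)*sqrt(39))*i, a' = (1/2) - ((1/6)*sqrt(39))*i. At the order-1 pole a set g(n) = (n - a)*f(n) = [3*n/23 - 31/19] / (n - a').
Simple pole: residue = g(a) at a = (1/2) + ((1/6)*sqrt(39))*i, which is (3/46) + ((1369/11362)*sqrt(39))*i.
List the singular points by increasing real part (a conjugate pair: the negative imaginary part first).

Radius of convergence at 0: (2/3)*sqrt(3).
At (1/2) - ((1/6)*sqrt(39))*i: a pole of order 1; residue (3/46) - ((1369/11362)*sqrt(39))*i.
At (1/2) + ((1/6)*sqrt(39))*i: a pole of order 1; residue (3/46) + ((1369/11362)*sqrt(39))*i.


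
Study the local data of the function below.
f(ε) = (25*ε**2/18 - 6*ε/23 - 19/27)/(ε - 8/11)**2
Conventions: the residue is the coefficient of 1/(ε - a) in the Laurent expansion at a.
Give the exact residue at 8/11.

The residue is 4006/2277.

At the order-2 pole 8/11 set g(ε) = (ε - (8/11))^2*f(ε) = 25*ε**2/18 - 6*ε/23 - 19/27.
Order-2 pole: residue = g'(a); g'(8/11) = 4006/2277, so the residue is 4006/2277.


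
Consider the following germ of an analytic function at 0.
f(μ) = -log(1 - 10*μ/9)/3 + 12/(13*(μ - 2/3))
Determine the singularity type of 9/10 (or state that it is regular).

The term (-1/3)*log(1 - μ/(9/10)) has argument 1 - 9/10/(9/10) = 0 at 9/10: a logarithmic (infinitely-sheeted) branch point; the remaining terms are analytic or single-valued there.

The point is a logarithmic branch point.


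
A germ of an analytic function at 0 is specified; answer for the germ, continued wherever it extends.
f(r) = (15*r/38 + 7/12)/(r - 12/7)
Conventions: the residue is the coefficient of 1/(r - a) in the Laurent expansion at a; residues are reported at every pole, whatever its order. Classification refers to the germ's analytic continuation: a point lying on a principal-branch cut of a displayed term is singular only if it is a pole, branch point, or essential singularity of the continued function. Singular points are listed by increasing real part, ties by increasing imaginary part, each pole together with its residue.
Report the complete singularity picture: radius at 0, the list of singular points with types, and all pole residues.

Radius of convergence at 0: 12/7.
At 12/7: a pole of order 1; residue 2011/1596.

Denominator factor (r - 12/7): pole of order 1 at 12/7, modulus 12/7.
The radius of convergence is the smallest modulus among the singular points: 12/7.
At the order-1 pole 12/7 set g(r) = (r - (12/7))*f(r) = 15*r/38 + 7/12.
Simple pole: residue = g(a) at a = 12/7, which is 2011/1596.


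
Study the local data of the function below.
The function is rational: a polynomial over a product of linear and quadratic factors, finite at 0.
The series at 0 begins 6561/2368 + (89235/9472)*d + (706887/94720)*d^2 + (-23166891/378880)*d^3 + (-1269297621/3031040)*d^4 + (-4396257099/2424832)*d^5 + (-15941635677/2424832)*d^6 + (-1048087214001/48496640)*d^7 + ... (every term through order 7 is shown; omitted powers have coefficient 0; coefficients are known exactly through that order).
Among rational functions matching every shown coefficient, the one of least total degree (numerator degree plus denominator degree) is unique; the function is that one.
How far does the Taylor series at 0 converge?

The radius of convergence is 4/9.

No rational of total degree below 5 reproduces all 8 coefficients; solving the [2/3] Pade equations on them gives f(d) = (37*d**2/30 + 22*d/27 - 9/37)/(d - 4/9)**3, whose expansion matches every shown term.
Denominator factor (d - 4/9)^3: pole of order 3 at 4/9, modulus 4/9.
The radius of convergence is the smallest modulus among the singular points: 4/9.


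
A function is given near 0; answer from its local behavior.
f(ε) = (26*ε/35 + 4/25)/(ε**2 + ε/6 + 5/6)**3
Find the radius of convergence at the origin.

Denominator factor (ε**2 + ε/6 + 5/6)^3: discriminant -119/36, complex-conjugate roots (-1/12) + ((1/12)*sqrt(119))*i and (-1/12) - ((1/12)*sqrt(119))*i; poles of order 3, moduli (1/6)*sqrt(30) and (1/6)*sqrt(30).
The radius of convergence is the smallest modulus among the singular points: (1/6)*sqrt(30).

The radius of convergence is (1/6)*sqrt(30).


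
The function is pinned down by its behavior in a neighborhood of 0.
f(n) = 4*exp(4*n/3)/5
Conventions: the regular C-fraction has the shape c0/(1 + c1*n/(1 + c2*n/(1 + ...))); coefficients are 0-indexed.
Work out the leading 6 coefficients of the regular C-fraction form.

Taylor coefficients (expand at 0): a_0 = 4/5, a_1 = 16/15, a_2 = 32/45, a_3 = 128/405, a_4 = 128/1215, a_5 = 512/18225.
c0 = a_0 = 4/5. Peel one level at a time: if S = 1 + c*n/S' with S'(0) = 1, then c is the n-coefficient of S and S' = c*n/(S - 1).
S_1 = c0/f = 1 + (-4/3)*n + (8/9)*n^2 + ...; c1 = -4/3.
S_2 = c1*n/(S_1 - 1) = 1 + (2/3)*n + (4/27)*n^2 + ...; c2 = 2/3.
S_3 = c2*n/(S_2 - 1) = 1 + (-2/9)*n + (4/81)*n^2 + ...; c3 = -2/9.
S_4 = c3*n/(S_3 - 1) = 1 + (2/9)*n + (4/135)*n^2 + ...; c4 = 2/9.
S_5 = c4*n/(S_4 - 1) = 1 + (-2/15)*n + ...; c5 = -2/15.

The regular C-fraction coefficients are [4/5, -4/3, 2/3, -2/9, 2/9, -2/15].


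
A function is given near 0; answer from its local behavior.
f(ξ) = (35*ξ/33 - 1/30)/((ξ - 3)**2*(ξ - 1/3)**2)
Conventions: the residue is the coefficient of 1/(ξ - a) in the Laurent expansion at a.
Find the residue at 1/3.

At the order-2 pole 1/3 set g(ξ) = (ξ - (1/3))^2*f(ξ) = (35*ξ/33 - 1/30)/(ξ - 3)**2.
Order-2 pole: residue = g'(a); g'(1/3) = 5151/28160, so the residue is 5151/28160.

The residue is 5151/28160.


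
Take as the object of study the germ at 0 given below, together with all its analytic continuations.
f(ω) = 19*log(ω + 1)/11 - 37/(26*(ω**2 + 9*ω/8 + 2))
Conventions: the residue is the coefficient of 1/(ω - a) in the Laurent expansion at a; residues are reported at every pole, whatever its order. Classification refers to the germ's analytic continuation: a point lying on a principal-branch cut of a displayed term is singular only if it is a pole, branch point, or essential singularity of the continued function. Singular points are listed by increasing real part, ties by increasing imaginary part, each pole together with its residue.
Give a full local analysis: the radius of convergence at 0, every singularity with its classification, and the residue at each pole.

Denominator factor (ω**2 + 9*ω/8 + 2): discriminant -431/64, complex-conjugate roots (-9/16) + ((1/16)*sqrt(431))*i and (-9/16) - ((1/16)*sqrt(431))*i; poles of order 1, moduli sqrt(2) and sqrt(2).
Branch term (19/11)*log(1 - ω/(-1)): its argument vanishes at ω = -1, a logarithmic branch point, modulus 1.
The radius of convergence is the smallest modulus among the singular points: 1.
The branch term is analytic at (-9/16) - ((1/16)*sqrt(431))*i and contributes nothing to the residue; only the rational part matters.
The factor ω**2 + 9*ω/8 + 2 splits as (ω - a)(ω - a') with a = (-9/16) - ((1/16)*sqrt(431))*i, a' = (-9/16) + ((1/16)*sqrt(431))*i. At the order-1 pole a set g(ω) = (ω - a)*(rational part) = [-37/26] / (ω - a').
Simple pole: residue = g(a) at a = (-9/16) - ((1/16)*sqrt(431))*i, which is -((148/5603)*sqrt(431))*i.
The branch term is analytic at (-9/16) + ((1/16)*sqrt(431))*i and contributes nothing to the residue; only the rational part matters.
The factor ω**2 + 9*ω/8 + 2 splits as (ω - a)(ω - a') with a = (-9/16) + ((1/16)*sqrt(431))*i, a' = (-9/16) - ((1/16)*sqrt(431))*i. At the order-1 pole a set g(ω) = (ω - a)*(rational part) = [-37/26] / (ω - a').
Simple pole: residue = g(a) at a = (-9/16) + ((1/16)*sqrt(431))*i, which is ((148/5603)*sqrt(431))*i.
List the singular points by increasing real part (a conjugate pair: the negative imaginary part first).

Radius of convergence at 0: 1.
At -1: a logarithmic branch point.
At (-9/16) - ((1/16)*sqrt(431))*i: a pole of order 1; residue -((148/5603)*sqrt(431))*i.
At (-9/16) + ((1/16)*sqrt(431))*i: a pole of order 1; residue ((148/5603)*sqrt(431))*i.
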